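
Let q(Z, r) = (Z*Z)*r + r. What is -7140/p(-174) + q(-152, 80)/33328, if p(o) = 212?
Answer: 2404670/110399 ≈ 21.782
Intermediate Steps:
q(Z, r) = r + r*Z**2 (q(Z, r) = Z**2*r + r = r*Z**2 + r = r + r*Z**2)
-7140/p(-174) + q(-152, 80)/33328 = -7140/212 + (80*(1 + (-152)**2))/33328 = -7140*1/212 + (80*(1 + 23104))*(1/33328) = -1785/53 + (80*23105)*(1/33328) = -1785/53 + 1848400*(1/33328) = -1785/53 + 115525/2083 = 2404670/110399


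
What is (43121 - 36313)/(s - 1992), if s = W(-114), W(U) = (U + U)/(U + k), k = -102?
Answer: -122544/35837 ≈ -3.4195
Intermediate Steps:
W(U) = 2*U/(-102 + U) (W(U) = (U + U)/(U - 102) = (2*U)/(-102 + U) = 2*U/(-102 + U))
s = 19/18 (s = 2*(-114)/(-102 - 114) = 2*(-114)/(-216) = 2*(-114)*(-1/216) = 19/18 ≈ 1.0556)
(43121 - 36313)/(s - 1992) = (43121 - 36313)/(19/18 - 1992) = 6808/(-35837/18) = 6808*(-18/35837) = -122544/35837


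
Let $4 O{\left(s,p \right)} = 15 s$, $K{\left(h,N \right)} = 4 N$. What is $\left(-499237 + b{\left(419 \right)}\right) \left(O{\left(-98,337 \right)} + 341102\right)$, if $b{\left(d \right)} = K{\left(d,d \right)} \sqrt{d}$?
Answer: $- \frac{340214539153}{2} + 571071022 \sqrt{419} \approx -1.5842 \cdot 10^{11}$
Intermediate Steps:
$b{\left(d \right)} = 4 d^{\frac{3}{2}}$ ($b{\left(d \right)} = 4 d \sqrt{d} = 4 d^{\frac{3}{2}}$)
$O{\left(s,p \right)} = \frac{15 s}{4}$
$\left(-499237 + b{\left(419 \right)}\right) \left(O{\left(-98,337 \right)} + 341102\right) = \left(-499237 + 4 \cdot 419^{\frac{3}{2}}\right) \left(\frac{15}{4} \left(-98\right) + 341102\right) = \left(-499237 + 4 \cdot 419 \sqrt{419}\right) \left(- \frac{735}{2} + 341102\right) = \left(-499237 + 1676 \sqrt{419}\right) \frac{681469}{2} = - \frac{340214539153}{2} + 571071022 \sqrt{419}$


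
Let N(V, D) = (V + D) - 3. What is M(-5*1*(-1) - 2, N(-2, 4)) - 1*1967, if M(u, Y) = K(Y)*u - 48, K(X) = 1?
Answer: -2012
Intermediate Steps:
N(V, D) = -3 + D + V (N(V, D) = (D + V) - 3 = -3 + D + V)
M(u, Y) = -48 + u (M(u, Y) = 1*u - 48 = u - 48 = -48 + u)
M(-5*1*(-1) - 2, N(-2, 4)) - 1*1967 = (-48 + (-5*1*(-1) - 2)) - 1*1967 = (-48 + (-5*(-1) - 2)) - 1967 = (-48 + (5 - 2)) - 1967 = (-48 + 3) - 1967 = -45 - 1967 = -2012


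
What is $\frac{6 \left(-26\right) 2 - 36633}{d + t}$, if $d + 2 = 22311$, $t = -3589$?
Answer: $- \frac{821}{416} \approx -1.9736$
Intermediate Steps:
$d = 22309$ ($d = -2 + 22311 = 22309$)
$\frac{6 \left(-26\right) 2 - 36633}{d + t} = \frac{6 \left(-26\right) 2 - 36633}{22309 - 3589} = \frac{\left(-156\right) 2 - 36633}{18720} = \left(-312 - 36633\right) \frac{1}{18720} = \left(-36945\right) \frac{1}{18720} = - \frac{821}{416}$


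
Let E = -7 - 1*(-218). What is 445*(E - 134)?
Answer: 34265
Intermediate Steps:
E = 211 (E = -7 + 218 = 211)
445*(E - 134) = 445*(211 - 134) = 445*77 = 34265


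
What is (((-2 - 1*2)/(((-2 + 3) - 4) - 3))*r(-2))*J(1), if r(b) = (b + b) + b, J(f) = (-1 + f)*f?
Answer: 0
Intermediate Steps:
J(f) = f*(-1 + f)
r(b) = 3*b (r(b) = 2*b + b = 3*b)
(((-2 - 1*2)/(((-2 + 3) - 4) - 3))*r(-2))*J(1) = (((-2 - 1*2)/(((-2 + 3) - 4) - 3))*(3*(-2)))*(1*(-1 + 1)) = (((-2 - 2)/((1 - 4) - 3))*(-6))*(1*0) = ((-4/(-3 - 3))*(-6))*0 = ((-4/(-6))*(-6))*0 = (-⅙*(-4)*(-6))*0 = ((⅔)*(-6))*0 = -4*0 = 0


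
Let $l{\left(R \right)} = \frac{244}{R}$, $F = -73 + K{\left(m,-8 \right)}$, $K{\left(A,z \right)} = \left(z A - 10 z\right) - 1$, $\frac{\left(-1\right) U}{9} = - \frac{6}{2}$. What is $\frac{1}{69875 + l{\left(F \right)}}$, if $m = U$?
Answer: $\frac{105}{7336753} \approx 1.4312 \cdot 10^{-5}$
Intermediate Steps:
$U = 27$ ($U = - 9 \left(- \frac{6}{2}\right) = - 9 \left(\left(-6\right) \frac{1}{2}\right) = \left(-9\right) \left(-3\right) = 27$)
$m = 27$
$K{\left(A,z \right)} = -1 - 10 z + A z$ ($K{\left(A,z \right)} = \left(A z - 10 z\right) - 1 = \left(- 10 z + A z\right) - 1 = -1 - 10 z + A z$)
$F = -210$ ($F = -73 - 137 = -210$)
$\frac{1}{69875 + l{\left(F \right)}} = \frac{1}{69875 + \frac{244}{-210}} = \frac{1}{69875 + 244 \left(- \frac{1}{210}\right)} = \frac{1}{69875 - \frac{122}{105}} = \frac{1}{\frac{7336753}{105}} = \frac{105}{7336753}$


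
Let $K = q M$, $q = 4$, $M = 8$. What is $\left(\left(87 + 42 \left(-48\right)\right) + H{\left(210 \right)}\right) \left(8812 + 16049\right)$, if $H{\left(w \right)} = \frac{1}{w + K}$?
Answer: $- \frac{11605537437}{242} \approx -4.7957 \cdot 10^{7}$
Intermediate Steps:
$K = 32$ ($K = 4 \cdot 8 = 32$)
$H{\left(w \right)} = \frac{1}{32 + w}$ ($H{\left(w \right)} = \frac{1}{w + 32} = \frac{1}{32 + w}$)
$\left(\left(87 + 42 \left(-48\right)\right) + H{\left(210 \right)}\right) \left(8812 + 16049\right) = \left(\left(87 + 42 \left(-48\right)\right) + \frac{1}{32 + 210}\right) \left(8812 + 16049\right) = \left(\left(87 - 2016\right) + \frac{1}{242}\right) 24861 = \left(-1929 + \frac{1}{242}\right) 24861 = \left(- \frac{466817}{242}\right) 24861 = - \frac{11605537437}{242}$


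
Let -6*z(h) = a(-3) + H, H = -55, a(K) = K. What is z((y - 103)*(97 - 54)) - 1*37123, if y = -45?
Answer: -111340/3 ≈ -37113.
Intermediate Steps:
z(h) = 29/3 (z(h) = -(-3 - 55)/6 = -⅙*(-58) = 29/3)
z((y - 103)*(97 - 54)) - 1*37123 = 29/3 - 1*37123 = 29/3 - 37123 = -111340/3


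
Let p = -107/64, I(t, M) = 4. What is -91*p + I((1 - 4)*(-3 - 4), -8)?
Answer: 9993/64 ≈ 156.14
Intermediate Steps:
p = -107/64 (p = -107*1/64 = -107/64 ≈ -1.6719)
-91*p + I((1 - 4)*(-3 - 4), -8) = -91*(-107/64) + 4 = 9737/64 + 4 = 9993/64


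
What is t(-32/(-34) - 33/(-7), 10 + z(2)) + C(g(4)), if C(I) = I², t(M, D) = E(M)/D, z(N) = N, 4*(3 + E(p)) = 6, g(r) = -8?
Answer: 511/8 ≈ 63.875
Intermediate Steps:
E(p) = -3/2 (E(p) = -3 + (¼)*6 = -3 + 3/2 = -3/2)
t(M, D) = -3/(2*D)
t(-32/(-34) - 33/(-7), 10 + z(2)) + C(g(4)) = -3/(2*(10 + 2)) + (-8)² = -3/2/12 + 64 = -3/2*1/12 + 64 = -⅛ + 64 = 511/8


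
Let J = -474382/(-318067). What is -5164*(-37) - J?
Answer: 60771951174/318067 ≈ 1.9107e+5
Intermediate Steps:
J = 474382/318067 (J = -474382*(-1/318067) = 474382/318067 ≈ 1.4915)
-5164*(-37) - J = -5164*(-37) - 1*474382/318067 = 191068 - 474382/318067 = 60771951174/318067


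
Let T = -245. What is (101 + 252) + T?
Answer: 108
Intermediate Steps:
(101 + 252) + T = (101 + 252) - 245 = 353 - 245 = 108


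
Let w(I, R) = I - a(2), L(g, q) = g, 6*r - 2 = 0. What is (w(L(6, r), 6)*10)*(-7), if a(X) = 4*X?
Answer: 140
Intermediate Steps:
r = ⅓ (r = ⅓ + (⅙)*0 = ⅓ + 0 = ⅓ ≈ 0.33333)
w(I, R) = -8 + I (w(I, R) = I - 4*2 = I - 1*8 = I - 8 = -8 + I)
(w(L(6, r), 6)*10)*(-7) = ((-8 + 6)*10)*(-7) = -2*10*(-7) = -20*(-7) = 140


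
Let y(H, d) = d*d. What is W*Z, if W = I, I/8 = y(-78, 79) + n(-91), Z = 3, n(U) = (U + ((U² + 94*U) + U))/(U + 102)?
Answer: 1636704/11 ≈ 1.4879e+5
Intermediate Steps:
y(H, d) = d²
n(U) = (U² + 96*U)/(102 + U) (n(U) = (U + (U² + 95*U))/(102 + U) = (U² + 96*U)/(102 + U))
I = 545568/11 (I = 8*(79² - 91*(96 - 91)/(102 - 91)) = 8*(6241 - 91*5/11) = 8*(6241 - 91*1/11*5) = 8*(6241 - 455/11) = 8*(68196/11) = 545568/11 ≈ 49597.)
W = 545568/11 ≈ 49597.
W*Z = (545568/11)*3 = 1636704/11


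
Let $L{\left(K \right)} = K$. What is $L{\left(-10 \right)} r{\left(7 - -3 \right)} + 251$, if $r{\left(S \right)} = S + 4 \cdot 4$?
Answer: $-9$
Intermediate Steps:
$r{\left(S \right)} = 16 + S$ ($r{\left(S \right)} = S + 16 = 16 + S$)
$L{\left(-10 \right)} r{\left(7 - -3 \right)} + 251 = - 10 \left(16 + \left(7 - -3\right)\right) + 251 = - 10 \left(16 + \left(7 + 3\right)\right) + 251 = - 10 \left(16 + 10\right) + 251 = \left(-10\right) 26 + 251 = -260 + 251 = -9$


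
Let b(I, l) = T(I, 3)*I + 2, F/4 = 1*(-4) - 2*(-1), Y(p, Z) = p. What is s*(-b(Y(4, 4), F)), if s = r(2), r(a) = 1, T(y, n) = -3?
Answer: 10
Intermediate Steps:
F = -8 (F = 4*(1*(-4) - 2*(-1)) = 4*(-4 + 2) = 4*(-2) = -8)
b(I, l) = 2 - 3*I (b(I, l) = -3*I + 2 = 2 - 3*I)
s = 1
s*(-b(Y(4, 4), F)) = 1*(-(2 - 3*4)) = 1*(-(2 - 12)) = 1*(-1*(-10)) = 1*10 = 10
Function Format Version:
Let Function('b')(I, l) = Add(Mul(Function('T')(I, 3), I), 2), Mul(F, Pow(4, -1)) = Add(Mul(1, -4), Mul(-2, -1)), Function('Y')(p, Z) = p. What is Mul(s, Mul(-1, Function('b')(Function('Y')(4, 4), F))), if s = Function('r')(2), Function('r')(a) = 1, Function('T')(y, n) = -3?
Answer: 10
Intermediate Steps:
F = -8 (F = Mul(4, Add(Mul(1, -4), Mul(-2, -1))) = Mul(4, Add(-4, 2)) = Mul(4, -2) = -8)
Function('b')(I, l) = Add(2, Mul(-3, I)) (Function('b')(I, l) = Add(Mul(-3, I), 2) = Add(2, Mul(-3, I)))
s = 1
Mul(s, Mul(-1, Function('b')(Function('Y')(4, 4), F))) = Mul(1, Mul(-1, Add(2, Mul(-3, 4)))) = Mul(1, Mul(-1, Add(2, -12))) = Mul(1, Mul(-1, -10)) = Mul(1, 10) = 10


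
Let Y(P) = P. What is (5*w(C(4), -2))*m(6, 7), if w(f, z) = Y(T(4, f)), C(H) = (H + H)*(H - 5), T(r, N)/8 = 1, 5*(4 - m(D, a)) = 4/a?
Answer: 1088/7 ≈ 155.43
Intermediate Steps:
m(D, a) = 4 - 4/(5*a)
T(r, N) = 8 (T(r, N) = 8*1 = 8)
C(H) = 2*H*(-5 + H) (C(H) = (2*H)*(-5 + H) = 2*H*(-5 + H))
w(f, z) = 8
(5*w(C(4), -2))*m(6, 7) = (5*8)*(4 - ⅘/7) = 40*(4 - ⅘*⅐) = 40*(4 - 4/35) = 40*(136/35) = 1088/7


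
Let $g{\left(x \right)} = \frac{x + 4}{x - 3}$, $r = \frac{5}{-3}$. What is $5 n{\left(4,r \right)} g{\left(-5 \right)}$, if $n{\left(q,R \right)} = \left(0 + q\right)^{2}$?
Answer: $10$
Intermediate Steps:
$r = - \frac{5}{3}$ ($r = 5 \left(- \frac{1}{3}\right) = - \frac{5}{3} \approx -1.6667$)
$g{\left(x \right)} = \frac{4 + x}{-3 + x}$
$n{\left(q,R \right)} = q^{2}$
$5 n{\left(4,r \right)} g{\left(-5 \right)} = 5 \cdot 4^{2} \frac{4 - 5}{-3 - 5} = 5 \cdot 16 \frac{1}{-8} \left(-1\right) = 80 \left(\left(- \frac{1}{8}\right) \left(-1\right)\right) = 80 \cdot \frac{1}{8} = 10$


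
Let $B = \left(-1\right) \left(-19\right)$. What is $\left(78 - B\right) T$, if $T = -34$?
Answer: $-2006$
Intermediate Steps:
$B = 19$
$\left(78 - B\right) T = \left(78 - 19\right) \left(-34\right) = 59 \left(-34\right) = -2006$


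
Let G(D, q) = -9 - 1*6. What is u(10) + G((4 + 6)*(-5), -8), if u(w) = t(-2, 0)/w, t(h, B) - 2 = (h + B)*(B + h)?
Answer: -72/5 ≈ -14.400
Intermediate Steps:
G(D, q) = -15 (G(D, q) = -9 - 6 = -15)
t(h, B) = 2 + (B + h)² (t(h, B) = 2 + (h + B)*(B + h) = 2 + (B + h)*(B + h) = 2 + (B + h)²)
u(w) = 6/w (u(w) = (2 + (0 - 2)²)/w = (2 + (-2)²)/w = (2 + 4)/w = 6/w)
u(10) + G((4 + 6)*(-5), -8) = 6/10 - 15 = 6*(⅒) - 15 = ⅗ - 15 = -72/5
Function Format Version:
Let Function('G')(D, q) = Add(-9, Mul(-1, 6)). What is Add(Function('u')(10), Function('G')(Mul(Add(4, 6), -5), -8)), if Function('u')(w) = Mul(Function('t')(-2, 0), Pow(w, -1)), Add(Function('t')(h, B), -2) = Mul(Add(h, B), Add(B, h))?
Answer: Rational(-72, 5) ≈ -14.400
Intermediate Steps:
Function('G')(D, q) = -15 (Function('G')(D, q) = Add(-9, -6) = -15)
Function('t')(h, B) = Add(2, Pow(Add(B, h), 2)) (Function('t')(h, B) = Add(2, Mul(Add(h, B), Add(B, h))) = Add(2, Mul(Add(B, h), Add(B, h))) = Add(2, Pow(Add(B, h), 2)))
Function('u')(w) = Mul(6, Pow(w, -1)) (Function('u')(w) = Mul(Add(2, Pow(Add(0, -2), 2)), Pow(w, -1)) = Mul(Add(2, Pow(-2, 2)), Pow(w, -1)) = Mul(Add(2, 4), Pow(w, -1)) = Mul(6, Pow(w, -1)))
Add(Function('u')(10), Function('G')(Mul(Add(4, 6), -5), -8)) = Add(Mul(6, Pow(10, -1)), -15) = Add(Mul(6, Rational(1, 10)), -15) = Add(Rational(3, 5), -15) = Rational(-72, 5)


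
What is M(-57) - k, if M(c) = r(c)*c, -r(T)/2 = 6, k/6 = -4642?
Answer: 28536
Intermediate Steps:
k = -27852 (k = 6*(-4642) = -27852)
r(T) = -12 (r(T) = -2*6 = -12)
M(c) = -12*c
M(-57) - k = -12*(-57) - 1*(-27852) = 684 + 27852 = 28536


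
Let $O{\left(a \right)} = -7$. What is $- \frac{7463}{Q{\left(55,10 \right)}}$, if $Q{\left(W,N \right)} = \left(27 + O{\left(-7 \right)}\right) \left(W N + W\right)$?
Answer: $- \frac{7463}{12100} \approx -0.61678$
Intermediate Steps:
$Q{\left(W,N \right)} = 20 W + 20 N W$ ($Q{\left(W,N \right)} = \left(27 - 7\right) \left(W N + W\right) = 20 \left(N W + W\right) = 20 \left(W + N W\right) = 20 W + 20 N W$)
$- \frac{7463}{Q{\left(55,10 \right)}} = - \frac{7463}{20 \cdot 55 \left(1 + 10\right)} = - \frac{7463}{20 \cdot 55 \cdot 11} = - \frac{7463}{12100}$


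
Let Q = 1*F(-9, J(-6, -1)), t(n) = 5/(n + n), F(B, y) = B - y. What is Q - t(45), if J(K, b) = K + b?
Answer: -37/18 ≈ -2.0556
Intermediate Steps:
t(n) = 5/(2*n) (t(n) = 5/((2*n)) = 5*(1/(2*n)) = 5/(2*n))
Q = -2 (Q = 1*(-9 - (-6 - 1)) = 1*(-9 - 1*(-7)) = 1*(-9 + 7) = 1*(-2) = -2)
Q - t(45) = -2 - 5/(2*45) = -2 - 1*1/18 = -2 - 1/18 = -37/18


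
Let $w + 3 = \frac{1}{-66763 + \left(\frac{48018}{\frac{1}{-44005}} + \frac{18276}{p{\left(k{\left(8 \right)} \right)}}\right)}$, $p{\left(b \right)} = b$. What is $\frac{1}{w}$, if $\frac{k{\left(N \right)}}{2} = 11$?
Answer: $- \frac{23244078245}{69732234746} \approx -0.33333$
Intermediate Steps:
$k{\left(N \right)} = 22$ ($k{\left(N \right)} = 2 \cdot 11 = 22$)
$w = - \frac{69732234746}{23244078245}$ ($w = -3 + \frac{1}{-66763 + \left(\frac{48018}{\frac{1}{-44005}} + \frac{18276}{22}\right)} = -3 + \frac{1}{-66763 + \left(\frac{48018}{- \frac{1}{44005}} + 18276 \cdot \frac{1}{22}\right)} = -3 + \frac{1}{-66763 + \left(48018 \left(-44005\right) + \frac{9138}{11}\right)} = -3 + \frac{1}{-66763 + \left(-2113032090 + \frac{9138}{11}\right)} = -3 + \frac{1}{-66763 - \frac{23243343852}{11}} = -3 + \frac{1}{- \frac{23244078245}{11}} = -3 - \frac{11}{23244078245} = - \frac{69732234746}{23244078245} \approx -3.0$)
$\frac{1}{w} = \frac{1}{- \frac{69732234746}{23244078245}} = - \frac{23244078245}{69732234746}$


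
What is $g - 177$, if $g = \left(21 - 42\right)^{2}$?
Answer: $264$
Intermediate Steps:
$g = 441$ ($g = \left(-21\right)^{2} = 441$)
$g - 177 = 441 - 177 = 264$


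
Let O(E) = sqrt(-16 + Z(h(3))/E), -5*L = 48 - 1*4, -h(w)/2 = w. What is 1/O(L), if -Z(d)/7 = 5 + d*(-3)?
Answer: 2*sqrt(1111)/101 ≈ 0.66003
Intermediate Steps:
h(w) = -2*w
Z(d) = -35 + 21*d (Z(d) = -7*(5 + d*(-3)) = -7*(5 - 3*d) = -35 + 21*d)
L = -44/5 (L = -(48 - 1*4)/5 = -(48 - 4)/5 = -1/5*44 = -44/5 ≈ -8.8000)
O(E) = sqrt(-16 - 161/E) (O(E) = sqrt(-16 + (-35 + 21*(-2*3))/E) = sqrt(-16 + (-35 + 21*(-6))/E) = sqrt(-16 + (-35 - 126)/E) = sqrt(-16 - 161/E))
1/O(L) = 1/(sqrt(-16 - 161/(-44/5))) = 1/(sqrt(-16 - 161*(-5/44))) = 1/(sqrt(-16 + 805/44)) = 1/(sqrt(101/44)) = 1/(sqrt(1111)/22) = 2*sqrt(1111)/101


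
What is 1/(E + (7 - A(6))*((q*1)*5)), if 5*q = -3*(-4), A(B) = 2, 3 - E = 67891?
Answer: -1/67828 ≈ -1.4743e-5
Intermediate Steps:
E = -67888 (E = 3 - 1*67891 = 3 - 67891 = -67888)
q = 12/5 (q = (-3*(-4))/5 = (⅕)*12 = 12/5 ≈ 2.4000)
1/(E + (7 - A(6))*((q*1)*5)) = 1/(-67888 + (7 - 1*2)*(((12/5)*1)*5)) = 1/(-67888 + (7 - 2)*((12/5)*5)) = 1/(-67888 + 5*12) = 1/(-67888 + 60) = 1/(-67828) = -1/67828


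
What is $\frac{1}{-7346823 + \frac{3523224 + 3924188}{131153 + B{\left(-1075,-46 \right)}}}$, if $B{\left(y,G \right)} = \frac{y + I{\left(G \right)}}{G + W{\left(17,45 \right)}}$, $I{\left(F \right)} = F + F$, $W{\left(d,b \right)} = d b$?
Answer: $- \frac{3367780}{24742292324039} \approx -1.3611 \cdot 10^{-7}$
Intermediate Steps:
$W{\left(d,b \right)} = b d$
$I{\left(F \right)} = 2 F$
$B{\left(y,G \right)} = \frac{y + 2 G}{765 + G}$ ($B{\left(y,G \right)} = \frac{y + 2 G}{G + 45 \cdot 17} = \frac{y + 2 G}{G + 765} = \frac{y + 2 G}{765 + G}$)
$\frac{1}{-7346823 + \frac{3523224 + 3924188}{131153 + B{\left(-1075,-46 \right)}}} = \frac{1}{-7346823 + \frac{3523224 + 3924188}{131153 + \frac{-1075 + 2 \left(-46\right)}{765 - 46}}} = \frac{1}{-7346823 + \frac{7447412}{131153 + \frac{-1075 - 92}{719}}} = \frac{1}{-7346823 + \frac{7447412}{131153 + \frac{1}{719} \left(-1167\right)}} = \frac{1}{-7346823 + \frac{7447412}{131153 - \frac{1167}{719}}} = \frac{1}{-7346823 + \frac{7447412}{\frac{94297840}{719}}} = \frac{1}{-7346823 + 7447412 \cdot \frac{719}{94297840}} = \frac{1}{-7346823 + \frac{191238901}{3367780}} = \frac{1}{- \frac{24742292324039}{3367780}} = - \frac{3367780}{24742292324039}$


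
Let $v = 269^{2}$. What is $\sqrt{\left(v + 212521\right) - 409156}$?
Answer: $i \sqrt{124274} \approx 352.53 i$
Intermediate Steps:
$v = 72361$
$\sqrt{\left(v + 212521\right) - 409156} = \sqrt{\left(72361 + 212521\right) - 409156} = \sqrt{284882 - 409156} = \sqrt{-124274} = i \sqrt{124274}$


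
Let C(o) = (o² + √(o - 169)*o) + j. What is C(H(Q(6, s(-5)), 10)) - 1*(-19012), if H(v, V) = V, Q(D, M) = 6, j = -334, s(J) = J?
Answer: 18778 + 10*I*√159 ≈ 18778.0 + 126.1*I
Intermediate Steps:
C(o) = -334 + o² + o*√(-169 + o) (C(o) = (o² + √(o - 169)*o) - 334 = (o² + √(-169 + o)*o) - 334 = (o² + o*√(-169 + o)) - 334 = -334 + o² + o*√(-169 + o))
C(H(Q(6, s(-5)), 10)) - 1*(-19012) = (-334 + 10² + 10*√(-169 + 10)) - 1*(-19012) = (-334 + 100 + 10*√(-159)) + 19012 = (-334 + 100 + 10*(I*√159)) + 19012 = (-334 + 100 + 10*I*√159) + 19012 = (-234 + 10*I*√159) + 19012 = 18778 + 10*I*√159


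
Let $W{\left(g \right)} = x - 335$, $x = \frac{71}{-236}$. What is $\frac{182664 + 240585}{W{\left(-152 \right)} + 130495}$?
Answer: $\frac{99886764}{30717689} \approx 3.2518$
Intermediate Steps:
$x = - \frac{71}{236}$ ($x = 71 \left(- \frac{1}{236}\right) = - \frac{71}{236} \approx -0.30085$)
$W{\left(g \right)} = - \frac{79131}{236}$ ($W{\left(g \right)} = - \frac{71}{236} - 335 = - \frac{79131}{236}$)
$\frac{182664 + 240585}{W{\left(-152 \right)} + 130495} = \frac{182664 + 240585}{- \frac{79131}{236} + 130495} = \frac{423249}{\frac{30717689}{236}} = 423249 \cdot \frac{236}{30717689} = \frac{99886764}{30717689}$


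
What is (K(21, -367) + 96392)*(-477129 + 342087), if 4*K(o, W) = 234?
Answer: -13024868421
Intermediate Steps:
K(o, W) = 117/2 (K(o, W) = (¼)*234 = 117/2)
(K(21, -367) + 96392)*(-477129 + 342087) = (117/2 + 96392)*(-477129 + 342087) = (192901/2)*(-135042) = -13024868421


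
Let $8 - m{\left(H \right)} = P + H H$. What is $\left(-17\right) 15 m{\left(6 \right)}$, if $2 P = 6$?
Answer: $7905$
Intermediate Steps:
$P = 3$ ($P = \frac{1}{2} \cdot 6 = 3$)
$m{\left(H \right)} = 5 - H^{2}$ ($m{\left(H \right)} = 8 - \left(3 + H H\right) = 8 - \left(3 + H^{2}\right) = 5 - H^{2}$)
$\left(-17\right) 15 m{\left(6 \right)} = \left(-17\right) 15 \left(5 - 6^{2}\right) = - 255 \left(5 - 36\right) = \left(-255\right) \left(-31\right) = 7905$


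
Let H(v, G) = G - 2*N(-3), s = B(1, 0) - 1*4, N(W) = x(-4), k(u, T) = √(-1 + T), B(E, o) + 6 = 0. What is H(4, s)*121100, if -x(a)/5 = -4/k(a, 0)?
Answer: -1211000 + 4844000*I ≈ -1.211e+6 + 4.844e+6*I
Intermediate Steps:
B(E, o) = -6 (B(E, o) = -6 + 0 = -6)
x(a) = -20*I (x(a) = -(-20)/(√(-1 + 0)) = -(-20)/(√(-1)) = -(-20)/I = -(-20)*(-I) = -20*I)
N(W) = -20*I
s = -10 (s = -6 - 1*4 = -6 - 4 = -10)
H(v, G) = G + 40*I (H(v, G) = G - (-40)*I = G + 40*I)
H(4, s)*121100 = (-10 + 40*I)*121100 = -1211000 + 4844000*I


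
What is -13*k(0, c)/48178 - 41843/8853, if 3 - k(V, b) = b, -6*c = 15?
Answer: -310237699/65618436 ≈ -4.7279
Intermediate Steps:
c = -5/2 (c = -⅙*15 = -5/2 ≈ -2.5000)
k(V, b) = 3 - b
-13*k(0, c)/48178 - 41843/8853 = -13*(3 - 1*(-5/2))/48178 - 41843/8853 = -13*(3 + 5/2)*(1/48178) - 41843*1/8853 = -13*11/2*(1/48178) - 41843/8853 = -143/2*1/48178 - 41843/8853 = -11/7412 - 41843/8853 = -310237699/65618436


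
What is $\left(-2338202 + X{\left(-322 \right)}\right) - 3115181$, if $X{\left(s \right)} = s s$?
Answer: $-5349699$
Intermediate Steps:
$X{\left(s \right)} = s^{2}$
$\left(-2338202 + X{\left(-322 \right)}\right) - 3115181 = \left(-2338202 + \left(-322\right)^{2}\right) - 3115181 = \left(-2338202 + 103684\right) - 3115181 = -2234518 - 3115181 = -5349699$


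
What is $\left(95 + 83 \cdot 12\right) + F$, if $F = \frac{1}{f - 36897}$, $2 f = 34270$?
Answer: $\frac{21560341}{19762} \approx 1091.0$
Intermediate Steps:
$f = 17135$ ($f = \frac{1}{2} \cdot 34270 = 17135$)
$F = - \frac{1}{19762}$ ($F = \frac{1}{17135 - 36897} = \frac{1}{-19762} = - \frac{1}{19762} \approx -5.0602 \cdot 10^{-5}$)
$\left(95 + 83 \cdot 12\right) + F = \left(95 + 83 \cdot 12\right) - \frac{1}{19762} = \left(95 + 996\right) - \frac{1}{19762} = 1091 - \frac{1}{19762} = \frac{21560341}{19762}$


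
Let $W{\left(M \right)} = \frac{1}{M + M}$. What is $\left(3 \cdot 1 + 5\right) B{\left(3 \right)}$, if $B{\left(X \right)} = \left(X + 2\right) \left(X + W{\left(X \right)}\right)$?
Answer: $\frac{380}{3} \approx 126.67$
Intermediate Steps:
$W{\left(M \right)} = \frac{1}{2 M}$
$B{\left(X \right)} = \left(2 + X\right) \left(X + \frac{1}{2 X}\right)$ ($B{\left(X \right)} = \left(X + 2\right) \left(X + \frac{1}{2 X}\right) = \left(2 + X\right) \left(X + \frac{1}{2 X}\right)$)
$\left(3 \cdot 1 + 5\right) B{\left(3 \right)} = \left(3 \cdot 1 + 5\right) \left(\frac{1}{2} + \frac{1}{3} + 3^{2} + 2 \cdot 3\right) = \left(3 + 5\right) \left(\frac{1}{2} + \frac{1}{3} + 9 + 6\right) = 8 \cdot \frac{95}{6} = \frac{380}{3}$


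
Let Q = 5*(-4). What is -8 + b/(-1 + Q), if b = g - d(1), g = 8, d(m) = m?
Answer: -25/3 ≈ -8.3333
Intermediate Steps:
Q = -20
b = 7 (b = 8 - 1*1 = 8 - 1 = 7)
-8 + b/(-1 + Q) = -8 + 7/(-1 - 20) = -8 + 7/(-21) = -8 + 7*(-1/21) = -8 - ⅓ = -25/3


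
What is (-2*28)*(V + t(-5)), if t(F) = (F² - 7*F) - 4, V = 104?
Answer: -8960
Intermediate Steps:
t(F) = -4 + F² - 7*F
(-2*28)*(V + t(-5)) = (-2*28)*(104 + (-4 + (-5)² - 7*(-5))) = -56*(104 + (-4 + 25 + 35)) = -56*(104 + 56) = -56*160 = -8960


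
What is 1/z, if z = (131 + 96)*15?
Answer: 1/3405 ≈ 0.00029369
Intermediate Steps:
z = 3405 (z = 227*15 = 3405)
1/z = 1/3405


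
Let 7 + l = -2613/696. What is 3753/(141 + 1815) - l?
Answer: 479243/37816 ≈ 12.673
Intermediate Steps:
l = -2495/232 (l = -7 - 2613/696 = -7 - 2613*1/696 = -7 - 871/232 = -2495/232 ≈ -10.754)
3753/(141 + 1815) - l = 3753/(141 + 1815) - 1*(-2495/232) = 3753/1956 + 2495/232 = 3753*(1/1956) + 2495/232 = 1251/652 + 2495/232 = 479243/37816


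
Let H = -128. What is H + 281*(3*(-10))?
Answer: -8558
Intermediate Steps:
H + 281*(3*(-10)) = -128 + 281*(3*(-10)) = -128 + 281*(-30) = -128 - 8430 = -8558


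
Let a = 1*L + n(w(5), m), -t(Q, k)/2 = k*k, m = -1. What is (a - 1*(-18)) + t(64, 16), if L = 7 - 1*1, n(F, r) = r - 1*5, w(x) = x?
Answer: -494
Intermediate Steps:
t(Q, k) = -2*k² (t(Q, k) = -2*k*k = -2*k²)
n(F, r) = -5 + r (n(F, r) = r - 5 = -5 + r)
L = 6 (L = 7 - 1 = 6)
a = 0 (a = 1*6 + (-5 - 1) = 6 - 6 = 0)
(a - 1*(-18)) + t(64, 16) = (0 - 1*(-18)) - 2*16² = (0 + 18) - 2*256 = 18 - 512 = -494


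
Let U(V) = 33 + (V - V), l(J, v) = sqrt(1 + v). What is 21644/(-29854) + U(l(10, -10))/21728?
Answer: -234647825/324333856 ≈ -0.72348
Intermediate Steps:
U(V) = 33 (U(V) = 33 + 0 = 33)
21644/(-29854) + U(l(10, -10))/21728 = 21644/(-29854) + 33/21728 = 21644*(-1/29854) + 33*(1/21728) = -10822/14927 + 33/21728 = -234647825/324333856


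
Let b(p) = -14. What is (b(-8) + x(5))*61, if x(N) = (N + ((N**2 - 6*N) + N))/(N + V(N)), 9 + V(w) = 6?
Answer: -1403/2 ≈ -701.50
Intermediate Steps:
V(w) = -3 (V(w) = -9 + 6 = -3)
x(N) = (N**2 - 4*N)/(-3 + N) (x(N) = (N + ((N**2 - 6*N) + N))/(N - 3) = (N + (N**2 - 5*N))/(-3 + N) = (N**2 - 4*N)/(-3 + N))
(b(-8) + x(5))*61 = (-14 + 5*(-4 + 5)/(-3 + 5))*61 = (-14 + 5*1/2)*61 = (-14 + 5*(1/2)*1)*61 = (-14 + 5/2)*61 = -23/2*61 = -1403/2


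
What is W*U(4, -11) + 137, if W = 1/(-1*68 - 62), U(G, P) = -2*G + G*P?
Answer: 687/5 ≈ 137.40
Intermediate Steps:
W = -1/130 (W = 1/(-68 - 62) = 1/(-130) = -1/130 ≈ -0.0076923)
W*U(4, -11) + 137 = -2*(-2 - 11)/65 + 137 = -2*(-13)/65 + 137 = -1/130*(-52) + 137 = 2/5 + 137 = 687/5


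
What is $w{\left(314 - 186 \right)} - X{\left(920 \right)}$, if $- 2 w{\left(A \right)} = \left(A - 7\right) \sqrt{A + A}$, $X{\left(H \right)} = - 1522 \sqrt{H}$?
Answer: $-968 + 3044 \sqrt{230} \approx 45197.0$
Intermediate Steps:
$w{\left(A \right)} = - \frac{\sqrt{2} \sqrt{A} \left(-7 + A\right)}{2}$ ($w{\left(A \right)} = - \frac{\left(A - 7\right) \sqrt{A + A}}{2} = - \frac{\left(-7 + A\right) \sqrt{2 A}}{2} = - \frac{\left(-7 + A\right) \sqrt{2} \sqrt{A}}{2} = - \frac{\sqrt{2} \sqrt{A} \left(-7 + A\right)}{2}$)
$w{\left(314 - 186 \right)} - X{\left(920 \right)} = \frac{\sqrt{2} \sqrt{314 - 186} \left(7 - \left(314 - 186\right)\right)}{2} - - 1522 \sqrt{920} = \frac{\sqrt{2} \sqrt{314 - 186} \left(7 - \left(314 - 186\right)\right)}{2} - - 1522 \cdot 2 \sqrt{230} = \frac{\sqrt{2} \sqrt{128} \left(7 - 128\right)}{2} - - 3044 \sqrt{230} = \frac{\sqrt{2} \cdot 8 \sqrt{2} \left(7 - 128\right)}{2} + 3044 \sqrt{230} = \frac{1}{2} \sqrt{2} \cdot 8 \sqrt{2} \left(-121\right) + 3044 \sqrt{230} = -968 + 3044 \sqrt{230}$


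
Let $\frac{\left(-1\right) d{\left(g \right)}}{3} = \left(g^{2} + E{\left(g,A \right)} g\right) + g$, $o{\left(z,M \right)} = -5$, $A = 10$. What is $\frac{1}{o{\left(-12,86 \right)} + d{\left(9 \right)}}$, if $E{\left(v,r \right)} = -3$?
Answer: $- \frac{1}{194} \approx -0.0051546$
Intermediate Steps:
$d{\left(g \right)} = - 3 g^{2} + 6 g$ ($d{\left(g \right)} = - 3 \left(\left(g^{2} - 3 g\right) + g\right) = - 3 \left(g^{2} - 2 g\right) = - 3 g^{2} + 6 g$)
$\frac{1}{o{\left(-12,86 \right)} + d{\left(9 \right)}} = \frac{1}{-5 + 3 \cdot 9 \left(2 - 9\right)} = \frac{1}{-5 + 3 \cdot 9 \left(-7\right)} = \frac{1}{-5 - 189} = \frac{1}{-194} = - \frac{1}{194}$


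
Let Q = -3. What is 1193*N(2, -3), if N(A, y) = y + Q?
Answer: -7158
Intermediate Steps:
N(A, y) = -3 + y (N(A, y) = y - 3 = -3 + y)
1193*N(2, -3) = 1193*(-3 - 3) = 1193*(-6) = -7158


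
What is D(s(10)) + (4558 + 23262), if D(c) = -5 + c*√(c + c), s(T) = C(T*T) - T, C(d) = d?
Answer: 27815 + 540*√5 ≈ 29022.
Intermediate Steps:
s(T) = T² - T (s(T) = T*T - T = T² - T)
D(c) = -5 + √2*c^(3/2) (D(c) = -5 + c*√(2*c) = -5 + c*(√2*√c) = -5 + √2*c^(3/2))
D(s(10)) + (4558 + 23262) = (-5 + √2*(10*(-1 + 10))^(3/2)) + (4558 + 23262) = (-5 + √2*(10*9)^(3/2)) + 27820 = (-5 + √2*90^(3/2)) + 27820 = (-5 + √2*(270*√10)) + 27820 = (-5 + 540*√5) + 27820 = 27815 + 540*√5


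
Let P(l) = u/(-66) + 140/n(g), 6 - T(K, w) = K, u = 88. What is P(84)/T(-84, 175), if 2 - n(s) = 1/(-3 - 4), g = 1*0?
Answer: 32/45 ≈ 0.71111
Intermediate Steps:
g = 0
n(s) = 15/7 (n(s) = 2 - 1/(-3 - 4) = 2 - 1/(-7) = 2 - 1*(-⅐) = 2 + ⅐ = 15/7)
T(K, w) = 6 - K
P(l) = 64 (P(l) = 88/(-66) + 140/(15/7) = 88*(-1/66) + 140*(7/15) = -4/3 + 196/3 = 64)
P(84)/T(-84, 175) = 64/(6 - 1*(-84)) = 64/(6 + 84) = 64/90 = 64*(1/90) = 32/45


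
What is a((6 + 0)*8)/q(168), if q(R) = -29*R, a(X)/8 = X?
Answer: -16/203 ≈ -0.078818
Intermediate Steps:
a(X) = 8*X
a((6 + 0)*8)/q(168) = (8*((6 + 0)*8))/((-29*168)) = (8*(6*8))/(-4872) = (8*48)*(-1/4872) = 384*(-1/4872) = -16/203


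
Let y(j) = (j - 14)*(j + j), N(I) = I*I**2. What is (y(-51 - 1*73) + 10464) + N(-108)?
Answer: -1215024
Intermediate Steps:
N(I) = I**3
y(j) = 2*j*(-14 + j) (y(j) = (-14 + j)*(2*j) = 2*j*(-14 + j))
(y(-51 - 1*73) + 10464) + N(-108) = (2*(-51 - 1*73)*(-14 + (-51 - 1*73)) + 10464) + (-108)**3 = (2*(-51 - 73)*(-14 + (-51 - 73)) + 10464) - 1259712 = (2*(-124)*(-14 - 124) + 10464) - 1259712 = (2*(-124)*(-138) + 10464) - 1259712 = (34224 + 10464) - 1259712 = 44688 - 1259712 = -1215024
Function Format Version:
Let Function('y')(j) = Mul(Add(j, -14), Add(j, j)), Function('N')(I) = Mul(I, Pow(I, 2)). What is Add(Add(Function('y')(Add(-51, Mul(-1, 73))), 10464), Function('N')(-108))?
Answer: -1215024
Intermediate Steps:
Function('N')(I) = Pow(I, 3)
Function('y')(j) = Mul(2, j, Add(-14, j)) (Function('y')(j) = Mul(Add(-14, j), Mul(2, j)) = Mul(2, j, Add(-14, j)))
Add(Add(Function('y')(Add(-51, Mul(-1, 73))), 10464), Function('N')(-108)) = Add(Add(Mul(2, Add(-51, Mul(-1, 73)), Add(-14, Add(-51, Mul(-1, 73)))), 10464), Pow(-108, 3)) = Add(Add(Mul(2, Add(-51, -73), Add(-14, Add(-51, -73))), 10464), -1259712) = Add(Add(Mul(2, -124, Add(-14, -124)), 10464), -1259712) = Add(Add(Mul(2, -124, -138), 10464), -1259712) = Add(Add(34224, 10464), -1259712) = Add(44688, -1259712) = -1215024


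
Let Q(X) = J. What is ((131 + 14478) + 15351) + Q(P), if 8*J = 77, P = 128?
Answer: 239757/8 ≈ 29970.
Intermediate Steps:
J = 77/8 (J = (1/8)*77 = 77/8 ≈ 9.6250)
Q(X) = 77/8
((131 + 14478) + 15351) + Q(P) = ((131 + 14478) + 15351) + 77/8 = (14609 + 15351) + 77/8 = 29960 + 77/8 = 239757/8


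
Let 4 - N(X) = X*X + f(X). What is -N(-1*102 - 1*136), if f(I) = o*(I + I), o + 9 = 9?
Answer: 56640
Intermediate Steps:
o = 0 (o = -9 + 9 = 0)
f(I) = 0 (f(I) = 0*(I + I) = 0*(2*I) = 0)
N(X) = 4 - X² (N(X) = 4 - (X*X + 0) = 4 - (X² + 0) = 4 - X²)
-N(-1*102 - 1*136) = -(4 - (-1*102 - 1*136)²) = -(4 - (-102 - 136)²) = -(4 - 1*(-238)²) = -(4 - 1*56644) = -(4 - 56644) = -1*(-56640) = 56640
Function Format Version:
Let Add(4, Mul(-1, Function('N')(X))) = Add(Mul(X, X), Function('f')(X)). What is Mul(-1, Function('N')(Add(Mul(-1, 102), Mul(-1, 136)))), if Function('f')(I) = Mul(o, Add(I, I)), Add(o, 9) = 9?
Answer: 56640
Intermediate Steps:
o = 0 (o = Add(-9, 9) = 0)
Function('f')(I) = 0 (Function('f')(I) = Mul(0, Add(I, I)) = Mul(0, Mul(2, I)) = 0)
Function('N')(X) = Add(4, Mul(-1, Pow(X, 2))) (Function('N')(X) = Add(4, Mul(-1, Add(Mul(X, X), 0))) = Add(4, Mul(-1, Add(Pow(X, 2), 0))) = Add(4, Mul(-1, Pow(X, 2))))
Mul(-1, Function('N')(Add(Mul(-1, 102), Mul(-1, 136)))) = Mul(-1, Add(4, Mul(-1, Pow(Add(Mul(-1, 102), Mul(-1, 136)), 2)))) = Mul(-1, Add(4, Mul(-1, Pow(Add(-102, -136), 2)))) = Mul(-1, Add(4, Mul(-1, Pow(-238, 2)))) = Mul(-1, Add(4, Mul(-1, 56644))) = Mul(-1, Add(4, -56644)) = Mul(-1, -56640) = 56640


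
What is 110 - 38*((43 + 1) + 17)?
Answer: -2208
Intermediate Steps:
110 - 38*((43 + 1) + 17) = 110 - 38*(44 + 17) = 110 - 38*61 = 110 - 2318 = -2208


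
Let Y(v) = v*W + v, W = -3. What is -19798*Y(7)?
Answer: 277172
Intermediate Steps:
Y(v) = -2*v (Y(v) = v*(-3) + v = -3*v + v = -2*v)
-19798*Y(7) = -(-39596)*7 = -19798*(-14) = 277172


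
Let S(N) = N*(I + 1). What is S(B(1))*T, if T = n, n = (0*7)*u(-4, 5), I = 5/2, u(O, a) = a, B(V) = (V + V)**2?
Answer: 0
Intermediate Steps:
B(V) = 4*V**2 (B(V) = (2*V)**2 = 4*V**2)
I = 5/2 (I = 5*(1/2) = 5/2 ≈ 2.5000)
n = 0 (n = (0*7)*5 = 0*5 = 0)
S(N) = 7*N/2 (S(N) = N*(5/2 + 1) = N*(7/2) = 7*N/2)
T = 0
S(B(1))*T = (7*(4*1**2)/2)*0 = (7*(4*1)/2)*0 = ((7/2)*4)*0 = 14*0 = 0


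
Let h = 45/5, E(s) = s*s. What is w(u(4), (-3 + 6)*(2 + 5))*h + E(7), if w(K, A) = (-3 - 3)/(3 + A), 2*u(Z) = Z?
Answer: 187/4 ≈ 46.750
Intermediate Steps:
u(Z) = Z/2
E(s) = s²
h = 9 (h = 45*(⅕) = 9)
w(K, A) = -6/(3 + A)
w(u(4), (-3 + 6)*(2 + 5))*h + E(7) = -6/(3 + (-3 + 6)*(2 + 5))*9 + 7² = -6/(3 + 3*7)*9 + 49 = -6/(3 + 21)*9 + 49 = -6/24*9 + 49 = -6*1/24*9 + 49 = -¼*9 + 49 = -9/4 + 49 = 187/4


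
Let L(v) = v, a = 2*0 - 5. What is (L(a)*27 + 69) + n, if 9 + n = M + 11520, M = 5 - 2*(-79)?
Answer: 11608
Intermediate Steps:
M = 163 (M = 5 + 158 = 163)
a = -5 (a = 0 - 5 = -5)
n = 11674 (n = -9 + (163 + 11520) = -9 + 11683 = 11674)
(L(a)*27 + 69) + n = (-5*27 + 69) + 11674 = (-135 + 69) + 11674 = -66 + 11674 = 11608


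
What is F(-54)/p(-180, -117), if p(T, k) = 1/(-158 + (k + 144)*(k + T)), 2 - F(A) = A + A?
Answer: -899470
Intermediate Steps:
F(A) = 2 - 2*A (F(A) = 2 - (A + A) = 2 - 2*A)
p(T, k) = 1/(-158 + (144 + k)*(T + k))
F(-54)/p(-180, -117) = (2 - 2*(-54))/(1/(-158 + (-117)² + 144*(-180) + 144*(-117) - 180*(-117))) = (2 + 108)/(1/(-158 + 13689 - 25920 - 16848 + 21060)) = 110/(1/(-8177)) = 110/(-1/8177) = 110*(-8177) = -899470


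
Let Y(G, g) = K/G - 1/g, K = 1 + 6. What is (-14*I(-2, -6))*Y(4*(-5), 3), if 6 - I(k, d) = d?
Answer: 574/5 ≈ 114.80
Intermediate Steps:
I(k, d) = 6 - d
K = 7
Y(G, g) = -1/g + 7/G (Y(G, g) = 7/G - 1/g = -1/g + 7/G)
(-14*I(-2, -6))*Y(4*(-5), 3) = (-14*(6 - 1*(-6)))*(-1/3 + 7/((4*(-5)))) = (-14*(6 + 6))*(-1*⅓ + 7/(-20)) = (-14*12)*(-⅓ + 7*(-1/20)) = -168*(-⅓ - 7/20) = -168*(-41/60) = 574/5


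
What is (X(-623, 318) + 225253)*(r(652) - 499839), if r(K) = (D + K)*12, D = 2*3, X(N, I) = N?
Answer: -110505156090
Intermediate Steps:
D = 6
r(K) = 72 + 12*K (r(K) = (6 + K)*12 = 72 + 12*K)
(X(-623, 318) + 225253)*(r(652) - 499839) = (-623 + 225253)*((72 + 12*652) - 499839) = 224630*((72 + 7824) - 499839) = 224630*(7896 - 499839) = 224630*(-491943) = -110505156090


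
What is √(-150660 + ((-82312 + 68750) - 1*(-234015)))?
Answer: √69793 ≈ 264.18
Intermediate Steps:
√(-150660 + ((-82312 + 68750) - 1*(-234015))) = √(-150660 + (-13562 + 234015)) = √(-150660 + 220453) = √69793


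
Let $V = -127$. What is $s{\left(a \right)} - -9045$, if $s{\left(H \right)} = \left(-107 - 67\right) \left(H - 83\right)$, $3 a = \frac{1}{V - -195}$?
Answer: $\frac{798529}{34} \approx 23486.0$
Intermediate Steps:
$a = \frac{1}{204}$ ($a = \frac{1}{3 \left(-127 - -195\right)} = \frac{1}{3 \left(-127 + 195\right)} = \frac{1}{3 \cdot 68} = \frac{1}{3} \cdot \frac{1}{68} = \frac{1}{204} \approx 0.004902$)
$s{\left(H \right)} = 14442 - 174 H$ ($s{\left(H \right)} = - 174 \left(-83 + H\right) = 14442 - 174 H$)
$s{\left(a \right)} - -9045 = \left(14442 - \frac{29}{34}\right) - -9045 = \left(14442 - \frac{29}{34}\right) + \left(-13436 + 22481\right) = \frac{490999}{34} + 9045 = \frac{798529}{34}$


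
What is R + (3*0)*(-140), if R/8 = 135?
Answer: 1080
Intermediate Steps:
R = 1080 (R = 8*135 = 1080)
R + (3*0)*(-140) = 1080 + (3*0)*(-140) = 1080 + 0*(-140) = 1080 + 0 = 1080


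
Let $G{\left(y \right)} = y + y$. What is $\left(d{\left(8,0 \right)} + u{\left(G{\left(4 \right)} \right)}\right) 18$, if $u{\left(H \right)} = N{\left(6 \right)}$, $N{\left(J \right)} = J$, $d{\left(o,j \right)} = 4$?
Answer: $180$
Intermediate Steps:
$G{\left(y \right)} = 2 y$
$u{\left(H \right)} = 6$
$\left(d{\left(8,0 \right)} + u{\left(G{\left(4 \right)} \right)}\right) 18 = \left(4 + 6\right) 18 = 10 \cdot 18 = 180$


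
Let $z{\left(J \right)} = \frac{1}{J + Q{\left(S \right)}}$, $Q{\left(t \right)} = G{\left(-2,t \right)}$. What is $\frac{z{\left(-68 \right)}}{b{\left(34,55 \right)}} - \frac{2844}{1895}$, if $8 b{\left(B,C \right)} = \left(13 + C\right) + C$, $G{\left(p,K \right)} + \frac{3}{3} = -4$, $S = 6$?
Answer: $- \frac{25551436}{17015205} \approx -1.5017$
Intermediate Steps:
$G{\left(p,K \right)} = -5$ ($G{\left(p,K \right)} = -1 - 4 = -5$)
$Q{\left(t \right)} = -5$
$z{\left(J \right)} = \frac{1}{-5 + J}$ ($z{\left(J \right)} = \frac{1}{J - 5} = \frac{1}{-5 + J}$)
$b{\left(B,C \right)} = \frac{13}{8} + \frac{C}{4}$ ($b{\left(B,C \right)} = \frac{\left(13 + C\right) + C}{8} = \frac{13 + 2 C}{8} = \frac{13}{8} + \frac{C}{4}$)
$\frac{z{\left(-68 \right)}}{b{\left(34,55 \right)}} - \frac{2844}{1895} = \frac{1}{\left(-5 - 68\right) \left(\frac{13}{8} + \frac{1}{4} \cdot 55\right)} - \frac{2844}{1895} = \frac{1}{\left(-73\right) \left(\frac{13}{8} + \frac{55}{4}\right)} - \frac{2844}{1895} = - \frac{1}{73 \cdot \frac{123}{8}} - \frac{2844}{1895} = \left(- \frac{1}{73}\right) \frac{8}{123} - \frac{2844}{1895} = - \frac{8}{8979} - \frac{2844}{1895} = - \frac{25551436}{17015205}$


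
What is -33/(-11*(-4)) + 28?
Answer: 109/4 ≈ 27.250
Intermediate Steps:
-33/(-11*(-4)) + 28 = -33/44 + 28 = (1/44)*(-33) + 28 = -3/4 + 28 = 109/4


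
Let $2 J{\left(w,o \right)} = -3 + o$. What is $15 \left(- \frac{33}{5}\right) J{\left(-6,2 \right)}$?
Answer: $\frac{99}{2} \approx 49.5$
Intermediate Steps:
$J{\left(w,o \right)} = - \frac{3}{2} + \frac{o}{2}$ ($J{\left(w,o \right)} = \frac{-3 + o}{2} = - \frac{3}{2} + \frac{o}{2}$)
$15 \left(- \frac{33}{5}\right) J{\left(-6,2 \right)} = 15 \left(- \frac{33}{5}\right) \left(- \frac{3}{2} + \frac{1}{2} \cdot 2\right) = 15 \left(\left(-33\right) \frac{1}{5}\right) \left(- \frac{3}{2} + 1\right) = 15 \left(- \frac{33}{5}\right) \left(- \frac{1}{2}\right) = \left(-99\right) \left(- \frac{1}{2}\right) = \frac{99}{2}$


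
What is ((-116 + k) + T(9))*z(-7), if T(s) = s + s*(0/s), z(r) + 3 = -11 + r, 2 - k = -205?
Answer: -2100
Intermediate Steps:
k = 207 (k = 2 - 1*(-205) = 2 + 205 = 207)
z(r) = -14 + r (z(r) = -3 + (-11 + r) = -14 + r)
T(s) = s (T(s) = s + s*0 = s + 0 = s)
((-116 + k) + T(9))*z(-7) = ((-116 + 207) + 9)*(-14 - 7) = (91 + 9)*(-21) = 100*(-21) = -2100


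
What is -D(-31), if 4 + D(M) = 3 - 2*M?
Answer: -61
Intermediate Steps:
D(M) = -1 - 2*M (D(M) = -4 + (3 - 2*M) = -1 - 2*M)
-D(-31) = -(-1 - 2*(-31)) = -(-1 + 62) = -1*61 = -61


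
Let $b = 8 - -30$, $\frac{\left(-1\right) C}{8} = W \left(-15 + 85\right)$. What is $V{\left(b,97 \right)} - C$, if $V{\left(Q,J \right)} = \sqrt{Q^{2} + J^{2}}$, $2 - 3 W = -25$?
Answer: $5040 + \sqrt{10853} \approx 5144.2$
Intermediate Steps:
$W = 9$ ($W = \frac{2}{3} - - \frac{25}{3} = \frac{2}{3} + \frac{25}{3} = 9$)
$C = -5040$ ($C = - 8 \cdot 9 \left(-15 + 85\right) = - 8 \cdot 9 \cdot 70 = \left(-8\right) 630 = -5040$)
$b = 38$ ($b = 8 + 30 = 38$)
$V{\left(Q,J \right)} = \sqrt{J^{2} + Q^{2}}$
$V{\left(b,97 \right)} - C = \sqrt{97^{2} + 38^{2}} - -5040 = \sqrt{9409 + 1444} + 5040 = \sqrt{10853} + 5040 = 5040 + \sqrt{10853}$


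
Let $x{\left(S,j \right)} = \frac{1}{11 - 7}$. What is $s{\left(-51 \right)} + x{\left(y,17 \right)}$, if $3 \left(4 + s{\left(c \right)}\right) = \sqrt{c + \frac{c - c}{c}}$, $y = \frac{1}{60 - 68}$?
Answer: $- \frac{15}{4} + \frac{i \sqrt{51}}{3} \approx -3.75 + 2.3805 i$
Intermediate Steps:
$y = - \frac{1}{8}$ ($y = \frac{1}{-8} = - \frac{1}{8} \approx -0.125$)
$s{\left(c \right)} = -4 + \frac{\sqrt{c}}{3}$ ($s{\left(c \right)} = -4 + \frac{\sqrt{c + \frac{c - c}{c}}}{3} = -4 + \frac{\sqrt{c + \frac{0}{c}}}{3} = -4 + \frac{\sqrt{c + 0}}{3} = -4 + \frac{\sqrt{c}}{3}$)
$x{\left(S,j \right)} = \frac{1}{4}$
$s{\left(-51 \right)} + x{\left(y,17 \right)} = \left(-4 + \frac{\sqrt{-51}}{3}\right) + \frac{1}{4} = \left(-4 + \frac{i \sqrt{51}}{3}\right) + \frac{1}{4} = - \frac{15}{4} + \frac{i \sqrt{51}}{3}$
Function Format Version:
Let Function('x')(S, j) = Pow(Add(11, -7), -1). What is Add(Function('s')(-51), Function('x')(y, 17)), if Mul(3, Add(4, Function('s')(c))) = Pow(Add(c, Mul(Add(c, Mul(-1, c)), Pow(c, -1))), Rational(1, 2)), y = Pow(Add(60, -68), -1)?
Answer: Add(Rational(-15, 4), Mul(Rational(1, 3), I, Pow(51, Rational(1, 2)))) ≈ Add(-3.7500, Mul(2.3805, I))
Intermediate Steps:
y = Rational(-1, 8) (y = Pow(-8, -1) = Rational(-1, 8) ≈ -0.12500)
Function('s')(c) = Add(-4, Mul(Rational(1, 3), Pow(c, Rational(1, 2)))) (Function('s')(c) = Add(-4, Mul(Rational(1, 3), Pow(Add(c, Mul(Add(c, Mul(-1, c)), Pow(c, -1))), Rational(1, 2)))) = Add(-4, Mul(Rational(1, 3), Pow(Add(c, Mul(0, Pow(c, -1))), Rational(1, 2)))) = Add(-4, Mul(Rational(1, 3), Pow(Add(c, 0), Rational(1, 2)))) = Add(-4, Mul(Rational(1, 3), Pow(c, Rational(1, 2)))))
Function('x')(S, j) = Rational(1, 4) (Function('x')(S, j) = Pow(4, -1) = Rational(1, 4))
Add(Function('s')(-51), Function('x')(y, 17)) = Add(Add(-4, Mul(Rational(1, 3), Pow(-51, Rational(1, 2)))), Rational(1, 4)) = Add(Add(-4, Mul(Rational(1, 3), Mul(I, Pow(51, Rational(1, 2))))), Rational(1, 4)) = Add(Add(-4, Mul(Rational(1, 3), I, Pow(51, Rational(1, 2)))), Rational(1, 4)) = Add(Rational(-15, 4), Mul(Rational(1, 3), I, Pow(51, Rational(1, 2))))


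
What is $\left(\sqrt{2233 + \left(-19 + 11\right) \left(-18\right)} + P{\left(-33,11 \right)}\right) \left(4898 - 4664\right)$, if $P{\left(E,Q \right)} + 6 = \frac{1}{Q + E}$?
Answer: $- \frac{15561}{11} + 234 \sqrt{2377} \approx 9993.9$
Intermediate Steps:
$P{\left(E,Q \right)} = -6 + \frac{1}{E + Q}$ ($P{\left(E,Q \right)} = -6 + \frac{1}{Q + E} = -6 + \frac{1}{E + Q}$)
$\left(\sqrt{2233 + \left(-19 + 11\right) \left(-18\right)} + P{\left(-33,11 \right)}\right) \left(4898 - 4664\right) = \left(\sqrt{2233 + \left(-19 + 11\right) \left(-18\right)} + \frac{1 - -198 - 66}{-33 + 11}\right) \left(4898 - 4664\right) = \left(\sqrt{2233 - -144} + \frac{1 + 198 - 66}{-22}\right) 234 = \left(\sqrt{2233 + 144} - \frac{133}{22}\right) 234 = \left(\sqrt{2377} - \frac{133}{22}\right) 234 = \left(- \frac{133}{22} + \sqrt{2377}\right) 234 = - \frac{15561}{11} + 234 \sqrt{2377}$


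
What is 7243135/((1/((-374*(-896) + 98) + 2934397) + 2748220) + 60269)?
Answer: 23682146952865/9182632825912 ≈ 2.5790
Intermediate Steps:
7243135/((1/((-374*(-896) + 98) + 2934397) + 2748220) + 60269) = 7243135/((1/((335104 + 98) + 2934397) + 2748220) + 60269) = 7243135/((1/(335202 + 2934397) + 2748220) + 60269) = 7243135/((1/3269599 + 2748220) + 60269) = 7243135/(8985577363781/3269599 + 60269) = 7243135/(9182632825912/3269599) = 7243135*(3269599/9182632825912) = 23682146952865/9182632825912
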